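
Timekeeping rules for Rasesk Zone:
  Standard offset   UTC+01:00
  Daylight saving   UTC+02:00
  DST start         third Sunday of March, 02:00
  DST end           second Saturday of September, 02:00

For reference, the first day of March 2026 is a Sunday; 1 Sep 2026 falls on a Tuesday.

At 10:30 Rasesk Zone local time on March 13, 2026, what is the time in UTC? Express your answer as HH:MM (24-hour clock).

1 March 2026 is a Sunday, so the first Sunday is March 1 and the third is March 15.
1 September 2026 is a Tuesday, so the first Saturday is September 5 and the second is September 12.
March 13, 2026 does not fall between 15 March and 12 September, so daylight saving is not in effect and Rasesk Zone is at UTC+01:00.
10:30 local − 1h = 09:30 UTC.

09:30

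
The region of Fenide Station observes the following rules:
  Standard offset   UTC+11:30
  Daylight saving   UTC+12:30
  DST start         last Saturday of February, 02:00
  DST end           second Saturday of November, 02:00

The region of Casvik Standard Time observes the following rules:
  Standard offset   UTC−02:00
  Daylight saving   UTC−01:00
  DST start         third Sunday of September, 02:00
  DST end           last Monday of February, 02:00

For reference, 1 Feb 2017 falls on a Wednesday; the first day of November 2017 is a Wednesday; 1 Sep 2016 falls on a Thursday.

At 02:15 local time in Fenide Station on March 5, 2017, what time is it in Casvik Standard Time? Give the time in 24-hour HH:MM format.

11:45

1 February 2017 is a Wednesday, so Saturdays fall on 4, 11, 18, 25; the last is February 25.
1 November 2017 is a Wednesday, so the first Saturday is November 4 and the second is November 11.
Daylight saving runs 25 February – 11 November; March 5, 2017 is inside that window, so Fenide Station is at UTC+12:30.
02:15 Fenide Station − 12h30m = 13:45 UTC (rolling into the previous day, 4 March 2017).
1 September 2016 is a Thursday, so the first Sunday is September 4 and the third is September 18.
1 February 2017 is a Wednesday, so Mondays fall on 6, 13, 20, 27; the last is February 27.
At the standard offset (UTC−02:00), 13:45 UTC − 2h = 11:45 Casvik Standard Time standard time.
Daylight saving runs 18 September 2016 – 27 February 2017; the standard-time date in Casvik Standard Time, March 4, 2017, is outside that window, so Casvik Standard Time is on standard time at UTC−02:00.
13:45 UTC − 2h = 11:45 Casvik Standard Time.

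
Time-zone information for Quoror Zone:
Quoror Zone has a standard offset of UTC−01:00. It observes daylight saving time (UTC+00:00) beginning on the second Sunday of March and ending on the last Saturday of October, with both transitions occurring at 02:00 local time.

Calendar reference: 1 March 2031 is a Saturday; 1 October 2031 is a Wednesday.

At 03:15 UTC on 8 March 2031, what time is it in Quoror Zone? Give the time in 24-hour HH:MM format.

02:15

1 March 2031 is a Saturday, so the first Sunday is March 2 and the second is March 9.
1 October 2031 is a Wednesday, so Saturdays fall on 4, 11, 18, 25; the last is October 25.
At the standard offset (UTC−01:00), 03:15 UTC − 1h = 02:15 Quoror Zone standard time.
Daylight saving runs 9 March – 25 October; the standard-time date in Quoror Zone, 8 March 2031, is outside that window, so Quoror Zone is on standard time at UTC−01:00.
03:15 UTC − 1h = 02:15 local.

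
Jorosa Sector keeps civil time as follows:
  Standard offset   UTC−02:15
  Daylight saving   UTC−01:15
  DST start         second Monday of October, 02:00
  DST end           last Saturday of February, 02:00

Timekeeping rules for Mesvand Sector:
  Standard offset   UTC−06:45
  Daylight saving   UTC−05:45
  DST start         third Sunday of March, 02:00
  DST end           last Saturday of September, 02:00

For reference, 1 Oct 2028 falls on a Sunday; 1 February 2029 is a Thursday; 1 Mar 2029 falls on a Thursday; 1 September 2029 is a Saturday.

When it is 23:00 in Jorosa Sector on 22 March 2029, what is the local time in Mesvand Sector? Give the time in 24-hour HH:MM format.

19:30

1 October 2028 is a Sunday, so the first Monday is October 2 and the second is October 9.
1 February 2029 is a Thursday, so Saturdays fall on 3, 10, 17, 24; the last is February 24.
22 March 2029 does not fall between 9 October 2028 and 24 February 2029, so daylight saving is not in effect and Jorosa Sector is at UTC−02:15.
23:00 Jorosa Sector + 2h15m = 01:15 UTC (rolling into the next day, 23 March 2029).
1 March 2029 is a Thursday, so the first Sunday is March 4 and the third is March 18.
1 September 2029 is a Saturday, so Saturdays fall on 1, 8, 15, 22, 29; the last is September 29.
At the standard offset (UTC−06:45), 01:15 UTC − 6h45m = 18:30 Mesvand Sector standard time (rolling into the previous day, 22 March 2029).
The standard-time date in Mesvand Sector, 22 March 2029, lies within the daylight-saving period (18 March – 29 September), so Mesvand Sector is on daylight time, UTC−05:45.
01:15 UTC − 5h45m = 19:30 Mesvand Sector (rolling into the previous day, 22 March 2029).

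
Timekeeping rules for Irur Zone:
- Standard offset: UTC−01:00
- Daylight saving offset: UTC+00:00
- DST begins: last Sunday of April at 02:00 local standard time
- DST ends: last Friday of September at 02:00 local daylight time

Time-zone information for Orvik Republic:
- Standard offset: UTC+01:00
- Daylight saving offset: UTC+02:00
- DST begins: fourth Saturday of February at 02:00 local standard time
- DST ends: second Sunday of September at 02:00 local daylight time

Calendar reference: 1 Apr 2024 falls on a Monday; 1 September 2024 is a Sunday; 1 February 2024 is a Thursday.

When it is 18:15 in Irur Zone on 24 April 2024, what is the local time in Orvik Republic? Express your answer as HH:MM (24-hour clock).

21:15

1 April 2024 is a Monday, so Sundays fall on 7, 14, 21, 28; the last is April 28.
1 September 2024 is a Sunday, so Fridays fall on 6, 13, 20, 27; the last is September 27.
24 April 2024 is outside the daylight-saving period (28 April – 27 September), so Irur Zone is on standard time, UTC−01:00.
18:15 Irur Zone + 1h = 19:15 UTC.
1 February 2024 is a Thursday, so the first Saturday is February 3 and the fourth is February 24.
1 September 2024 is a Sunday, so the first Sunday is September 1 and the second is September 8.
At the standard offset (UTC+01:00), 19:15 UTC + 1h = 20:15 Orvik Republic standard time.
The standard-time date in Orvik Republic, 24 April 2024, falls between 24 February and 8 September, so daylight saving is in effect and Orvik Republic is at UTC+02:00.
19:15 UTC + 2h = 21:15 Orvik Republic.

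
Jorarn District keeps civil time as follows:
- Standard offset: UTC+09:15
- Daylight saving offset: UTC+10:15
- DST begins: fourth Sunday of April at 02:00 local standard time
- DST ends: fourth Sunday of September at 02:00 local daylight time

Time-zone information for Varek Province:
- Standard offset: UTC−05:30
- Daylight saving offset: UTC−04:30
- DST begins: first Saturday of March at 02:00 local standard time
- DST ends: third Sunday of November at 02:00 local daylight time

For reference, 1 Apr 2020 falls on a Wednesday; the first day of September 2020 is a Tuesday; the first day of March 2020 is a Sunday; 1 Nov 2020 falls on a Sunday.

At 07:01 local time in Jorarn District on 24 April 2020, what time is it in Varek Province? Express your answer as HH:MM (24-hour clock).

1 April 2020 is a Wednesday, so the first Sunday is April 5 and the fourth is April 26.
1 September 2020 is a Tuesday, so the first Sunday is September 6 and the fourth is September 27.
Daylight saving runs 26 April – 27 September; 24 April 2020 is outside that window, so Jorarn District is on standard time at UTC+09:15.
07:01 Jorarn District − 9h15m = 21:46 UTC (rolling into the previous day, 23 April 2020).
1 March 2020 is a Sunday, so the first Saturday is March 7.
1 November 2020 is a Sunday, so the first Sunday is November 1 and the third is November 15.
At the standard offset (UTC−05:30), 21:46 UTC − 5h30m = 16:16 Varek Province standard time.
Daylight saving runs 7 March – 15 November; the standard-time date in Varek Province, 23 April 2020, is inside that window, so Varek Province is at UTC−04:30.
21:46 UTC − 4h30m = 17:16 Varek Province.

17:16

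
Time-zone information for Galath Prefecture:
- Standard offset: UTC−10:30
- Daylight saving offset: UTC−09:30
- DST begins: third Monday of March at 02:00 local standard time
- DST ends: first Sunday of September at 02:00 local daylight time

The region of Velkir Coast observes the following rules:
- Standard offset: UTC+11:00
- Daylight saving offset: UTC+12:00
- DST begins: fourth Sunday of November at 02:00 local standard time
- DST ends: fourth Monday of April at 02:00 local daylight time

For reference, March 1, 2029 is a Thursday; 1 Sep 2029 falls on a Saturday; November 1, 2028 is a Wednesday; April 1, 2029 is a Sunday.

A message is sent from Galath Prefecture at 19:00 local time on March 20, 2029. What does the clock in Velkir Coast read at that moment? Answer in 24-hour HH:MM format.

1 March 2029 is a Thursday, so the first Monday is March 5 and the third is March 19.
1 September 2029 is a Saturday, so the first Sunday is September 2.
March 20, 2029 lies within the daylight-saving period (19 March – 2 September), so Galath Prefecture is on daylight time, UTC−09:30.
19:00 Galath Prefecture + 9h30m = 04:30 UTC (rolling into the next day, 21 March 2029).
1 November 2028 is a Wednesday, so the first Sunday is November 5 and the fourth is November 26.
1 April 2029 is a Sunday, so the first Monday is April 2 and the fourth is April 23.
At the standard offset (UTC+11:00), 04:30 UTC + 11h = 15:30 Velkir Coast standard time.
The standard-time date in Velkir Coast, March 21, 2029, falls between 26 November 2028 and 23 April 2029, so daylight saving is in effect and Velkir Coast is at UTC+12:00.
04:30 UTC + 12h = 16:30 Velkir Coast.

16:30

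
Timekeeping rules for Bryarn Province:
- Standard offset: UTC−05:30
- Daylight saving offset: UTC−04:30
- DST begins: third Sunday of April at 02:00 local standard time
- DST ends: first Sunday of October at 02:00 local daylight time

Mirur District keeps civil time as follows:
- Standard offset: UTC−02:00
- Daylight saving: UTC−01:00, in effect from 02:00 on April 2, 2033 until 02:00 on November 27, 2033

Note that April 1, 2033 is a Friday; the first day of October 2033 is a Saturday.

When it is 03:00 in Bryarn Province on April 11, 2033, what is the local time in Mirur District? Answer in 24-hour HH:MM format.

07:30

1 April 2033 is a Friday, so the first Sunday is April 3 and the third is April 17.
1 October 2033 is a Saturday, so the first Sunday is October 2.
April 11, 2033 does not fall between 17 April and 2 October, so daylight saving is not in effect and Bryarn Province is at UTC−05:30.
03:00 Bryarn Province + 5h30m = 08:30 UTC.
At the standard offset (UTC−02:00), 08:30 UTC − 2h = 06:30 Mirur District standard time.
The standard-time date in Mirur District, April 11, 2033, falls between 2 April and 27 November, so daylight saving is in effect and Mirur District is at UTC−01:00.
08:30 UTC − 1h = 07:30 Mirur District.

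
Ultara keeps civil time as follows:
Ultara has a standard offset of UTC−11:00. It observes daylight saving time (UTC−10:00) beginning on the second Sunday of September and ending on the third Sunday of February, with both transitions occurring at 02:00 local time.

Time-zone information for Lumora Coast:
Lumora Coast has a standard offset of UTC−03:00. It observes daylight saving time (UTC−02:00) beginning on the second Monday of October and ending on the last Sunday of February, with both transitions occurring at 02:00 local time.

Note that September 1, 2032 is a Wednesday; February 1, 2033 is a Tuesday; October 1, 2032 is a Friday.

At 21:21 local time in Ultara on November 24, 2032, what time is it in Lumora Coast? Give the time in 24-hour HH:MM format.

05:21

1 September 2032 is a Wednesday, so the first Sunday is September 5 and the second is September 12.
1 February 2033 is a Tuesday, so the first Sunday is February 6 and the third is February 20.
November 24, 2032 falls between 12 September 2032 and 20 February 2033, so daylight saving is in effect and Ultara is at UTC−10:00.
21:21 Ultara + 10h = 07:21 UTC (rolling into the next day, 25 November 2032).
1 October 2032 is a Friday, so the first Monday is October 4 and the second is October 11.
1 February 2033 is a Tuesday, so Sundays fall on 6, 13, 20, 27; the last is February 27.
At the standard offset (UTC−03:00), 07:21 UTC − 3h = 04:21 Lumora Coast standard time.
The standard-time date in Lumora Coast, November 25, 2032, lies within the daylight-saving period (11 October 2032 – 27 February 2033), so Lumora Coast is on daylight time, UTC−02:00.
07:21 UTC − 2h = 05:21 Lumora Coast.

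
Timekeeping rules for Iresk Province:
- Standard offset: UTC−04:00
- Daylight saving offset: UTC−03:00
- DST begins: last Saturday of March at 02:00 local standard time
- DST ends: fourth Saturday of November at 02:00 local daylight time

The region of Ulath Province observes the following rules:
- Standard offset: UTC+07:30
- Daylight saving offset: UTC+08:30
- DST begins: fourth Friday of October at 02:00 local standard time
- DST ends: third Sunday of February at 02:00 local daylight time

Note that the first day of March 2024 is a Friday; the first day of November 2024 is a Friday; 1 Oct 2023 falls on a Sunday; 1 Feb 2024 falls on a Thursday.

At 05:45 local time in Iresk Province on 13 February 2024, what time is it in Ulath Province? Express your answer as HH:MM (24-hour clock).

18:15

1 March 2024 is a Friday, so Saturdays fall on 2, 9, 16, 23, 30; the last is March 30.
1 November 2024 is a Friday, so the first Saturday is November 2 and the fourth is November 23.
Daylight saving runs 30 March – 23 November; 13 February 2024 is outside that window, so Iresk Province is on standard time at UTC−04:00.
05:45 Iresk Province + 4h = 09:45 UTC.
1 October 2023 is a Sunday, so the first Friday is October 6 and the fourth is October 27.
1 February 2024 is a Thursday, so the first Sunday is February 4 and the third is February 18.
At the standard offset (UTC+07:30), 09:45 UTC + 7h30m = 17:15 Ulath Province standard time.
Daylight saving runs 27 October 2023 – 18 February 2024; the standard-time date in Ulath Province, 13 February 2024, is inside that window, so Ulath Province is at UTC+08:30.
09:45 UTC + 8h30m = 18:15 Ulath Province.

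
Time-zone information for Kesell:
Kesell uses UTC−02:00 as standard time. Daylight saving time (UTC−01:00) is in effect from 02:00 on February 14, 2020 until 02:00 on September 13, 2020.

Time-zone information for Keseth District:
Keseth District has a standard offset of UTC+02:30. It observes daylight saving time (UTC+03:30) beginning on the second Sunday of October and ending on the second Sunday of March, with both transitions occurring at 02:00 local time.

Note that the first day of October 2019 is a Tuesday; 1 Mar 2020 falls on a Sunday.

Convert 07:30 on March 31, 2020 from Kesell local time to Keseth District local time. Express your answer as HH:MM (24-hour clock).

11:00

March 31, 2020 lies within the daylight-saving period (14 February – 13 September), so Kesell is on daylight time, UTC−01:00.
07:30 Kesell + 1h = 08:30 UTC.
1 October 2019 is a Tuesday, so the first Sunday is October 6 and the second is October 13.
1 March 2020 is a Sunday, so the first Sunday is March 1 and the second is March 8.
At the standard offset (UTC+02:30), 08:30 UTC + 2h30m = 11:00 Keseth District standard time.
Daylight saving runs 13 October 2019 – 8 March 2020; the standard-time date in Keseth District, March 31, 2020, is outside that window, so Keseth District is on standard time at UTC+02:30.
08:30 UTC + 2h30m = 11:00 Keseth District.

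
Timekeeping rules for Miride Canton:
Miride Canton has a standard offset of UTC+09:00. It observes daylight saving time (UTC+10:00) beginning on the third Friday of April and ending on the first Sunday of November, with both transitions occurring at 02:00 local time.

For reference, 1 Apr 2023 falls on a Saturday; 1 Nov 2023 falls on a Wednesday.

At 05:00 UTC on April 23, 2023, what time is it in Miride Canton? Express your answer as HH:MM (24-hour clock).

15:00

1 April 2023 is a Saturday, so the first Friday is April 7 and the third is April 21.
1 November 2023 is a Wednesday, so the first Sunday is November 5.
At the standard offset (UTC+09:00), 05:00 UTC + 9h = 14:00 Miride Canton standard time.
The standard-time date in Miride Canton, April 23, 2023, falls between 21 April and 5 November, so daylight saving is in effect and Miride Canton is at UTC+10:00.
05:00 UTC + 10h = 15:00 local.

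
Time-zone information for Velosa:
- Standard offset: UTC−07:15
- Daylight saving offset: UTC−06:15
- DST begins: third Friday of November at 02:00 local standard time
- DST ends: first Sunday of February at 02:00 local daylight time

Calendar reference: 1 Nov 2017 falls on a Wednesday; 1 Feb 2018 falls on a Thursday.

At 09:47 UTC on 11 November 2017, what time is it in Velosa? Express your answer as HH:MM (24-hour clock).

1 November 2017 is a Wednesday, so the first Friday is November 3 and the third is November 17.
1 February 2018 is a Thursday, so the first Sunday is February 4.
At the standard offset (UTC−07:15), 09:47 UTC − 7h15m = 02:32 Velosa standard time.
Daylight saving runs 17 November 2017 – 4 February 2018; the standard-time date in Velosa, 11 November 2017, is outside that window, so Velosa is on standard time at UTC−07:15.
09:47 UTC − 7h15m = 02:32 local.

02:32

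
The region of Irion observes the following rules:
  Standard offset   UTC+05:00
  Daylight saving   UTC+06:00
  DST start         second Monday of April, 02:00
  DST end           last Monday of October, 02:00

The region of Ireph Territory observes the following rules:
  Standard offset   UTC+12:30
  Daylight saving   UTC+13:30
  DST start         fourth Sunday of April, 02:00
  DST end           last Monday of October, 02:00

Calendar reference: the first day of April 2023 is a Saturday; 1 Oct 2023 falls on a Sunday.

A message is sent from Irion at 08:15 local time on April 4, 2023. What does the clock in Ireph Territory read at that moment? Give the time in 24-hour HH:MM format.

15:45

1 April 2023 is a Saturday, so the first Monday is April 3 and the second is April 10.
1 October 2023 is a Sunday, so Mondays fall on 2, 9, 16, 23, 30; the last is October 30.
Daylight saving runs 10 April – 30 October; April 4, 2023 is outside that window, so Irion is on standard time at UTC+05:00.
08:15 Irion − 5h = 03:15 UTC.
1 April 2023 is a Saturday, so the first Sunday is April 2 and the fourth is April 23.
1 October 2023 is a Sunday, so Mondays fall on 2, 9, 16, 23, 30; the last is October 30.
At the standard offset (UTC+12:30), 03:15 UTC + 12h30m = 15:45 Ireph Territory standard time.
The standard-time date in Ireph Territory, April 4, 2023, does not fall between 23 April and 30 October, so daylight saving is not in effect and Ireph Territory is at UTC+12:30.
03:15 UTC + 12h30m = 15:45 Ireph Territory.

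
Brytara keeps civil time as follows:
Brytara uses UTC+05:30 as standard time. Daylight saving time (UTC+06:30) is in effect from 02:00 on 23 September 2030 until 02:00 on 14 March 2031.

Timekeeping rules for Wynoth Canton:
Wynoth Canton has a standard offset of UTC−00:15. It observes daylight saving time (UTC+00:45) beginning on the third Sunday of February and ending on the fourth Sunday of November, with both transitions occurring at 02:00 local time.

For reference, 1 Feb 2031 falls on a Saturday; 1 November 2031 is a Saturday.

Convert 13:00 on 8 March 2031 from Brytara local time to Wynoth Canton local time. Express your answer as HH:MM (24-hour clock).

8 March 2031 lies within the daylight-saving period (23 September 2030 – 14 March 2031), so Brytara is on daylight time, UTC+06:30.
13:00 Brytara − 6h30m = 06:30 UTC.
1 February 2031 is a Saturday, so the first Sunday is February 2 and the third is February 16.
1 November 2031 is a Saturday, so the first Sunday is November 2 and the fourth is November 23.
At the standard offset (UTC−00:15), 06:30 UTC − 0h15m = 06:15 Wynoth Canton standard time.
Daylight saving runs 16 February – 23 November; the standard-time date in Wynoth Canton, 8 March 2031, is inside that window, so Wynoth Canton is at UTC+00:45.
06:30 UTC + 0h45m = 07:15 Wynoth Canton.

07:15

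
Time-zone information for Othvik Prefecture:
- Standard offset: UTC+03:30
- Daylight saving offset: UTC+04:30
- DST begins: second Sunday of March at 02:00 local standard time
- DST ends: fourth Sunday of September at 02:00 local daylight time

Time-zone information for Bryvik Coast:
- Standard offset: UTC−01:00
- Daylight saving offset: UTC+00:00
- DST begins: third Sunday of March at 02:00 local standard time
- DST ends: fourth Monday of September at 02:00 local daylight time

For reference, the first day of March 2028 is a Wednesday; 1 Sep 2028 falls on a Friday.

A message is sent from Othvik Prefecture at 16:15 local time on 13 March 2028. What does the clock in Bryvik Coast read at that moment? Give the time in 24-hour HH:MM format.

1 March 2028 is a Wednesday, so the first Sunday is March 5 and the second is March 12.
1 September 2028 is a Friday, so the first Sunday is September 3 and the fourth is September 24.
13 March 2028 lies within the daylight-saving period (12 March – 24 September), so Othvik Prefecture is on daylight time, UTC+04:30.
16:15 Othvik Prefecture − 4h30m = 11:45 UTC.
1 March 2028 is a Wednesday, so the first Sunday is March 5 and the third is March 19.
1 September 2028 is a Friday, so the first Monday is September 4 and the fourth is September 25.
At the standard offset (UTC−01:00), 11:45 UTC − 1h = 10:45 Bryvik Coast standard time.
Daylight saving runs 19 March – 25 September; the standard-time date in Bryvik Coast, 13 March 2028, is outside that window, so Bryvik Coast is on standard time at UTC−01:00.
11:45 UTC − 1h = 10:45 Bryvik Coast.

10:45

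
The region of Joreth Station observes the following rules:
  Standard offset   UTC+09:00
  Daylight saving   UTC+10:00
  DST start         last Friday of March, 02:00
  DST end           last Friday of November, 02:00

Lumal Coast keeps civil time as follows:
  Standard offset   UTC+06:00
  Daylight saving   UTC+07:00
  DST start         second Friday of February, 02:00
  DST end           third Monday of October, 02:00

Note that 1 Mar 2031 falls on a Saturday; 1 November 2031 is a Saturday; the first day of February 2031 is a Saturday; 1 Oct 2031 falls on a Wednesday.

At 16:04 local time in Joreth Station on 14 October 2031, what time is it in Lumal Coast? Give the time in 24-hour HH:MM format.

13:04

1 March 2031 is a Saturday, so Fridays fall on 7, 14, 21, 28; the last is March 28.
1 November 2031 is a Saturday, so Fridays fall on 7, 14, 21, 28; the last is November 28.
14 October 2031 lies within the daylight-saving period (28 March – 28 November), so Joreth Station is on daylight time, UTC+10:00.
16:04 Joreth Station − 10h = 06:04 UTC.
1 February 2031 is a Saturday, so the first Friday is February 7 and the second is February 14.
1 October 2031 is a Wednesday, so the first Monday is October 6 and the third is October 20.
At the standard offset (UTC+06:00), 06:04 UTC + 6h = 12:04 Lumal Coast standard time.
The standard-time date in Lumal Coast, 14 October 2031, falls between 14 February and 20 October, so daylight saving is in effect and Lumal Coast is at UTC+07:00.
06:04 UTC + 7h = 13:04 Lumal Coast.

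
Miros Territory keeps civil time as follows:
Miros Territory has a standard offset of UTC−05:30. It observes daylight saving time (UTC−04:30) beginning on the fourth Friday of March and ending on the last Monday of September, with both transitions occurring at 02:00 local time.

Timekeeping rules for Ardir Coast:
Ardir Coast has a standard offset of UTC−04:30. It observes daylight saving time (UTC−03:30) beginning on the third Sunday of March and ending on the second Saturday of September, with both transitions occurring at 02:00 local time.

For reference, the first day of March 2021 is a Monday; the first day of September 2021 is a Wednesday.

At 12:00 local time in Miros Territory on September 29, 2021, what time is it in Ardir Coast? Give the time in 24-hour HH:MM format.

13:00

1 March 2021 is a Monday, so the first Friday is March 5 and the fourth is March 26.
1 September 2021 is a Wednesday, so Mondays fall on 6, 13, 20, 27; the last is September 27.
Daylight saving runs 26 March – 27 September; September 29, 2021 is outside that window, so Miros Territory is on standard time at UTC−05:30.
12:00 Miros Territory + 5h30m = 17:30 UTC.
1 March 2021 is a Monday, so the first Sunday is March 7 and the third is March 21.
1 September 2021 is a Wednesday, so the first Saturday is September 4 and the second is September 11.
At the standard offset (UTC−04:30), 17:30 UTC − 4h30m = 13:00 Ardir Coast standard time.
The standard-time date in Ardir Coast, September 29, 2021, does not fall between 21 March and 11 September, so daylight saving is not in effect and Ardir Coast is at UTC−04:30.
17:30 UTC − 4h30m = 13:00 Ardir Coast.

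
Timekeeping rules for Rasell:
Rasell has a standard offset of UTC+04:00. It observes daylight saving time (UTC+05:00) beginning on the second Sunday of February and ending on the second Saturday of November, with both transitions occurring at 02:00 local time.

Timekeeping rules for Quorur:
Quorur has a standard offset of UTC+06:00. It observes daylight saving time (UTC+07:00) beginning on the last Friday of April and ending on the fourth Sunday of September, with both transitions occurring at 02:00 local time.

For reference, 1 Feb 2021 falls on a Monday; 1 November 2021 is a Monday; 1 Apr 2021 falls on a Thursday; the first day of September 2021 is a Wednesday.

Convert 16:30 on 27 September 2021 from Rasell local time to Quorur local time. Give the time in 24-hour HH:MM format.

17:30

1 February 2021 is a Monday, so the first Sunday is February 7 and the second is February 14.
1 November 2021 is a Monday, so the first Saturday is November 6 and the second is November 13.
Daylight saving runs 14 February – 13 November; 27 September 2021 is inside that window, so Rasell is at UTC+05:00.
16:30 Rasell − 5h = 11:30 UTC.
1 April 2021 is a Thursday, so Fridays fall on 2, 9, 16, 23, 30; the last is April 30.
1 September 2021 is a Wednesday, so the first Sunday is September 5 and the fourth is September 26.
At the standard offset (UTC+06:00), 11:30 UTC + 6h = 17:30 Quorur standard time.
The standard-time date in Quorur, 27 September 2021, does not fall between 30 April and 26 September, so daylight saving is not in effect and Quorur is at UTC+06:00.
11:30 UTC + 6h = 17:30 Quorur.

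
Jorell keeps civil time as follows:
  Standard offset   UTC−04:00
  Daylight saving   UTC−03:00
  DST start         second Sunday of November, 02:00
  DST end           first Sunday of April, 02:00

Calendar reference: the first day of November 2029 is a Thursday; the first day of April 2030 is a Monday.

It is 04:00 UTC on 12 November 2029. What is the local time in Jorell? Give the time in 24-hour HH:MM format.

1 November 2029 is a Thursday, so the first Sunday is November 4 and the second is November 11.
1 April 2030 is a Monday, so the first Sunday is April 7.
At the standard offset (UTC−04:00), 04:00 UTC − 4h = 00:00 Jorell standard time.
The standard-time date in Jorell, 12 November 2029, lies within the daylight-saving period (11 November 2029 – 7 April 2030), so Jorell is on daylight time, UTC−03:00.
04:00 UTC − 3h = 01:00 local.

01:00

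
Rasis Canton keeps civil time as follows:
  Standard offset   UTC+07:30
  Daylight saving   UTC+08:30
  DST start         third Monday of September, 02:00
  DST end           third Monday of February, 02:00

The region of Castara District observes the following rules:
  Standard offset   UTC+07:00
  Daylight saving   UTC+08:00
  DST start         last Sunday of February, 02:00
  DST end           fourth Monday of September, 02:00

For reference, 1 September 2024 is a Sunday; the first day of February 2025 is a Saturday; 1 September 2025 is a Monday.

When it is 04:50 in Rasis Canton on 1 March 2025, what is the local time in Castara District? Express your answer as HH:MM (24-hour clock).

05:20

1 September 2024 is a Sunday, so the first Monday is September 2 and the third is September 16.
1 February 2025 is a Saturday, so the first Monday is February 3 and the third is February 17.
1 March 2025 does not fall between 16 September 2024 and 17 February 2025, so daylight saving is not in effect and Rasis Canton is at UTC+07:30.
04:50 Rasis Canton − 7h30m = 21:20 UTC (rolling into the previous day, 28 February 2025).
1 February 2025 is a Saturday, so Sundays fall on 2, 9, 16, 23; the last is February 23.
1 September 2025 is a Monday, so the first Monday is September 1 and the fourth is September 22.
At the standard offset (UTC+07:00), 21:20 UTC + 7h = 04:20 Castara District standard time (rolling into the next day, 1 March 2025).
The standard-time date in Castara District, 1 March 2025, falls between 23 February and 22 September, so daylight saving is in effect and Castara District is at UTC+08:00.
21:20 UTC + 8h = 05:20 Castara District (rolling into the next day, 1 March 2025).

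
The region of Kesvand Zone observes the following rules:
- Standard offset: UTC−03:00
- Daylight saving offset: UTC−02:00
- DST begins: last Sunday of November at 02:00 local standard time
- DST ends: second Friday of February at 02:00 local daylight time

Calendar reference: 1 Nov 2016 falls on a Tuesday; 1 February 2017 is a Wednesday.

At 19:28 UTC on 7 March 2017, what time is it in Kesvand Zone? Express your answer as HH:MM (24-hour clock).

1 November 2016 is a Tuesday, so Sundays fall on 6, 13, 20, 27; the last is November 27.
1 February 2017 is a Wednesday, so the first Friday is February 3 and the second is February 10.
At the standard offset (UTC−03:00), 19:28 UTC − 3h = 16:28 Kesvand Zone standard time.
The standard-time date in Kesvand Zone, 7 March 2017, is outside the daylight-saving period (27 November 2016 – 10 February 2017), so Kesvand Zone is on standard time, UTC−03:00.
19:28 UTC − 3h = 16:28 local.

16:28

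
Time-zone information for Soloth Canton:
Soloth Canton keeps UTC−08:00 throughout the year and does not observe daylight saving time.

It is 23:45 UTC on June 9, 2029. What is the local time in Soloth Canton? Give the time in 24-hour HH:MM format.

Soloth Canton stays on UTC−08:00 all year.
23:45 UTC − 8h = 15:45 local.

15:45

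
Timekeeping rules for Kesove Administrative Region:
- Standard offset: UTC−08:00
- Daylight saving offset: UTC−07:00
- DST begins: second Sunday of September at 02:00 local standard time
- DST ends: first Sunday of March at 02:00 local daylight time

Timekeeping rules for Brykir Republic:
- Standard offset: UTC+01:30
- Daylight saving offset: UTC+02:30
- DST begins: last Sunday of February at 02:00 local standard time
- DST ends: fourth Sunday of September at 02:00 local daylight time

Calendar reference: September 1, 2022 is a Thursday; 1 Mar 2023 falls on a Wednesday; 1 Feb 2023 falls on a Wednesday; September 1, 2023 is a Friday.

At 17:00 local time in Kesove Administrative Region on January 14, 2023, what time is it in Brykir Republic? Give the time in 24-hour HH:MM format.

01:30

1 September 2022 is a Thursday, so the first Sunday is September 4 and the second is September 11.
1 March 2023 is a Wednesday, so the first Sunday is March 5.
January 14, 2023 lies within the daylight-saving period (11 September 2022 – 5 March 2023), so Kesove Administrative Region is on daylight time, UTC−07:00.
17:00 Kesove Administrative Region + 7h = 00:00 UTC (rolling into the next day, 15 January 2023).
1 February 2023 is a Wednesday, so Sundays fall on 5, 12, 19, 26; the last is February 26.
1 September 2023 is a Friday, so the first Sunday is September 3 and the fourth is September 24.
At the standard offset (UTC+01:30), 00:00 UTC + 1h30m = 01:30 Brykir Republic standard time.
The standard-time date in Brykir Republic, January 15, 2023, does not fall between 26 February and 24 September, so daylight saving is not in effect and Brykir Republic is at UTC+01:30.
00:00 UTC + 1h30m = 01:30 Brykir Republic.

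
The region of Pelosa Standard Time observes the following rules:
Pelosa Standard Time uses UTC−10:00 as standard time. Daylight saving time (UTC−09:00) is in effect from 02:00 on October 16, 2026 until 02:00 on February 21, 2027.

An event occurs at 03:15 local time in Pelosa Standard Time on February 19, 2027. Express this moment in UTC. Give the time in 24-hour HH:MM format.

February 19, 2027 lies within the daylight-saving period (16 October 2026 – 21 February 2027), so Pelosa Standard Time is on daylight time, UTC−09:00.
03:15 local + 9h = 12:15 UTC.

12:15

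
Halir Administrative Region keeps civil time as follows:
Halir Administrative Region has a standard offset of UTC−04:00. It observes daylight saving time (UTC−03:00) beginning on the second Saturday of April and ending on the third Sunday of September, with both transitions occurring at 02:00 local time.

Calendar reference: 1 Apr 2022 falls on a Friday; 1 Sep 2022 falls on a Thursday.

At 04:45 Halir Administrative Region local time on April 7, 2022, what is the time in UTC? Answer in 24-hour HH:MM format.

08:45

1 April 2022 is a Friday, so the first Saturday is April 2 and the second is April 9.
1 September 2022 is a Thursday, so the first Sunday is September 4 and the third is September 18.
Daylight saving runs 9 April – 18 September; April 7, 2022 is outside that window, so Halir Administrative Region is on standard time at UTC−04:00.
04:45 local + 4h = 08:45 UTC.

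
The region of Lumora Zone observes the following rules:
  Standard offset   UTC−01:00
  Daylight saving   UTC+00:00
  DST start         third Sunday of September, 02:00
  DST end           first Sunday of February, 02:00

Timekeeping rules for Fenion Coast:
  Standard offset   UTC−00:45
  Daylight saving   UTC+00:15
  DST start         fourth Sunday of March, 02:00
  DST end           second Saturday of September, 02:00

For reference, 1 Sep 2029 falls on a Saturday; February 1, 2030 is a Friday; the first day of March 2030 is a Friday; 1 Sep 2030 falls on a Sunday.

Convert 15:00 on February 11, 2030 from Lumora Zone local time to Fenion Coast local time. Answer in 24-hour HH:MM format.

1 September 2029 is a Saturday, so the first Sunday is September 2 and the third is September 16.
1 February 2030 is a Friday, so the first Sunday is February 3.
Daylight saving runs 16 September 2029 – 3 February 2030; February 11, 2030 is outside that window, so Lumora Zone is on standard time at UTC−01:00.
15:00 Lumora Zone + 1h = 16:00 UTC.
1 March 2030 is a Friday, so the first Sunday is March 3 and the fourth is March 24.
1 September 2030 is a Sunday, so the first Saturday is September 7 and the second is September 14.
At the standard offset (UTC−00:45), 16:00 UTC − 0h45m = 15:15 Fenion Coast standard time.
The standard-time date in Fenion Coast, February 11, 2030, does not fall between 24 March and 14 September, so daylight saving is not in effect and Fenion Coast is at UTC−00:45.
16:00 UTC − 0h45m = 15:15 Fenion Coast.

15:15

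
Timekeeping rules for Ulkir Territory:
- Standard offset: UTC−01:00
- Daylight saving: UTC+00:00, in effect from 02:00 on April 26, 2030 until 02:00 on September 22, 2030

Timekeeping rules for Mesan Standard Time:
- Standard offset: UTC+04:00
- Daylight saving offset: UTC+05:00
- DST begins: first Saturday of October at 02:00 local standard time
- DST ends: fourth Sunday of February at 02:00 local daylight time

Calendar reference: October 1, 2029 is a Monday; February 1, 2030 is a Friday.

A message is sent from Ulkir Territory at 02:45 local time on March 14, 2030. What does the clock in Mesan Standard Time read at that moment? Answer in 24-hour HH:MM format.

07:45

March 14, 2030 is outside the daylight-saving period (26 April – 22 September), so Ulkir Territory is on standard time, UTC−01:00.
02:45 Ulkir Territory + 1h = 03:45 UTC.
1 October 2029 is a Monday, so the first Saturday is October 6.
1 February 2030 is a Friday, so the first Sunday is February 3 and the fourth is February 24.
At the standard offset (UTC+04:00), 03:45 UTC + 4h = 07:45 Mesan Standard Time standard time.
Daylight saving runs 6 October 2029 – 24 February 2030; the standard-time date in Mesan Standard Time, March 14, 2030, is outside that window, so Mesan Standard Time is on standard time at UTC+04:00.
03:45 UTC + 4h = 07:45 Mesan Standard Time.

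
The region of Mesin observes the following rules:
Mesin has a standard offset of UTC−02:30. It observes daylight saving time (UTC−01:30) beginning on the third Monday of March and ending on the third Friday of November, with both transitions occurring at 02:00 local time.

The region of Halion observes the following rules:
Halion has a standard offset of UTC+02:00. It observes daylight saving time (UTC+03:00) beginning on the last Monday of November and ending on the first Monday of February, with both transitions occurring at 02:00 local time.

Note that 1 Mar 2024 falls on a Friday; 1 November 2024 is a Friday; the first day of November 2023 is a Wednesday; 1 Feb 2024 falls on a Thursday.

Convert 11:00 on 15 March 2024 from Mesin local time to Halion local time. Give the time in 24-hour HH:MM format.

15:30

1 March 2024 is a Friday, so the first Monday is March 4 and the third is March 18.
1 November 2024 is a Friday, so the first Friday is November 1 and the third is November 15.
Daylight saving runs 18 March – 15 November; 15 March 2024 is outside that window, so Mesin is on standard time at UTC−02:30.
11:00 Mesin + 2h30m = 13:30 UTC.
1 November 2023 is a Wednesday, so Mondays fall on 6, 13, 20, 27; the last is November 27.
1 February 2024 is a Thursday, so the first Monday is February 5.
At the standard offset (UTC+02:00), 13:30 UTC + 2h = 15:30 Halion standard time.
The standard-time date in Halion, 15 March 2024, does not fall between 27 November 2023 and 5 February 2024, so daylight saving is not in effect and Halion is at UTC+02:00.
13:30 UTC + 2h = 15:30 Halion.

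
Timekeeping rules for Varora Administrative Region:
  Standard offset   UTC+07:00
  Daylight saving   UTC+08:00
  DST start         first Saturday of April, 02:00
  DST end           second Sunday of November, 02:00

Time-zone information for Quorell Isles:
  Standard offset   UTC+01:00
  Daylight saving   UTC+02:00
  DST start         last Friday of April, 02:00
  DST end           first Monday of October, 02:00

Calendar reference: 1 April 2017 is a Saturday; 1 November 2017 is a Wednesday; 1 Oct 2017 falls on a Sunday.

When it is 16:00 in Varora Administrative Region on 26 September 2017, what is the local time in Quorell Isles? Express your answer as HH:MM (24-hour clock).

1 April 2017 is a Saturday, so the first Saturday is April 1.
1 November 2017 is a Wednesday, so the first Sunday is November 5 and the second is November 12.
26 September 2017 lies within the daylight-saving period (1 April – 12 November), so Varora Administrative Region is on daylight time, UTC+08:00.
16:00 Varora Administrative Region − 8h = 08:00 UTC.
1 April 2017 is a Saturday, so Fridays fall on 7, 14, 21, 28; the last is April 28.
1 October 2017 is a Sunday, so the first Monday is October 2.
At the standard offset (UTC+01:00), 08:00 UTC + 1h = 09:00 Quorell Isles standard time.
Daylight saving runs 28 April – 2 October; the standard-time date in Quorell Isles, 26 September 2017, is inside that window, so Quorell Isles is at UTC+02:00.
08:00 UTC + 2h = 10:00 Quorell Isles.

10:00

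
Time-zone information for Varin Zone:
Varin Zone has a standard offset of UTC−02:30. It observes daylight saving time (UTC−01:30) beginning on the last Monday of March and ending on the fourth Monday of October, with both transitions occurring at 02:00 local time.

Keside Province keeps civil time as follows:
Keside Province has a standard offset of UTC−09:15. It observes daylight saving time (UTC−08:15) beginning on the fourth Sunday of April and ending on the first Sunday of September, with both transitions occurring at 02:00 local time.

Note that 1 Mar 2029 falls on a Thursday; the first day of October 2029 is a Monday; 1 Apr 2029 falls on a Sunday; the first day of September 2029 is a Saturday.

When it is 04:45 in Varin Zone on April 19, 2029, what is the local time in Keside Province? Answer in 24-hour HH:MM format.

21:00

1 March 2029 is a Thursday, so Mondays fall on 5, 12, 19, 26; the last is March 26.
1 October 2029 is a Monday, so the first Monday is October 1 and the fourth is October 22.
April 19, 2029 lies within the daylight-saving period (26 March – 22 October), so Varin Zone is on daylight time, UTC−01:30.
04:45 Varin Zone + 1h30m = 06:15 UTC.
1 April 2029 is a Sunday, so the first Sunday is April 1 and the fourth is April 22.
1 September 2029 is a Saturday, so the first Sunday is September 2.
At the standard offset (UTC−09:15), 06:15 UTC − 9h15m = 21:00 Keside Province standard time (rolling into the previous day, 18 April 2029).
The standard-time date in Keside Province, April 18, 2029, does not fall between 22 April and 2 September, so daylight saving is not in effect and Keside Province is at UTC−09:15.
06:15 UTC − 9h15m = 21:00 Keside Province (rolling into the previous day, 18 April 2029).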